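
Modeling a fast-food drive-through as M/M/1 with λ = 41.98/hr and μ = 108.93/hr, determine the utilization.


ρ = λ/μ = 41.98/108.93 = 0.3854

Final: 0.3854


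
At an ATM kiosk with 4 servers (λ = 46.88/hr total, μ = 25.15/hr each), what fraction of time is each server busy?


ρ = λ/(cμ) = 46.88/(4·25.15) = 46.88/100.60 = 0.4660

Final: 0.4660


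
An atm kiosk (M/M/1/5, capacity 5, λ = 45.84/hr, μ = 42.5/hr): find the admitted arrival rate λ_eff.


ρ = 1.0786; P_K = (1−ρ)ρ^5/(1−ρ^6) = 0.199696
λ_eff = λ(1 − P_K) = 45.84·(1 − 0.199696) = 45.84·0.800304 = 36.6859 /hr

Final: 36.6859 /hr


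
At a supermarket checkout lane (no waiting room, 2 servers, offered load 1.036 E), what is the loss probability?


B(c,a) = (a^c/c!) / Σ_{k=0}^{c} a^k/k!
a^2/2! = 0.536648
Σ terms (k=0..2): 1.00000 + 1.03600 + 0.53665 = 2.572648
B = 0.536648/2.572648 = 0.208598

Final: 0.208598


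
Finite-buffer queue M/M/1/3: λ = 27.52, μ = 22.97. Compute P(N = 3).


ρ = λ/μ = 27.52/22.97 = 1.1981
P_K = (1−ρ)ρ^K/(1−ρ^(K+1)) = (-0.1981·1.719738)/(1 − 2.060391)
= -0.340653/-1.060391 = 0.321252

Final: 0.321252


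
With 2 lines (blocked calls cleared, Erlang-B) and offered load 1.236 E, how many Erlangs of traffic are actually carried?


B(2,1.236) = 0.254629 (Erlang-B)
Carried load = a(1 − B) = 1.236·(1 − 0.254629) = 1.236·0.745371 = 0.9213 E

Final: 0.9213 Erlangs


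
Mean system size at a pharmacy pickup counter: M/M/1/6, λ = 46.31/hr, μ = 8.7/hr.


ρ = 46.31/8.7 = 5.3230
L = ρ[1 − (K+1)ρ^K + Kρ^(K+1)] / [(1−ρ)(1−ρ^(K+1))]
Numerator: 5.3230·(1 − 7·22747.473630 + 6·121084.540669) = 3019603.247524
Denominator: (-4.3230)·(-121083.540669) = 523442.754545
L = 3019603.247524/523442.754545 = 5.7687

Final: 5.7687


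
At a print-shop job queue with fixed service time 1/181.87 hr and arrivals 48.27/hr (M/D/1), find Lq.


ρ = 48.27/181.87 = 0.2654
M/D/1: Lq = ρ²/(2(1−ρ)) = 0.07044/(2·0.7346) = 0.04795

Final: 0.04795


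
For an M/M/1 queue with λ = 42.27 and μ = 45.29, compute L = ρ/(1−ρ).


ρ = λ/μ = 42.27/45.29 = 0.9333
L = ρ/(1−ρ) = 0.9333/(1 − 0.9333) = 0.9333/0.06668 = 13.9967

Final: 13.9967


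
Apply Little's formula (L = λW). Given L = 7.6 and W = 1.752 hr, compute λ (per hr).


λ = L/W = 7.6/1.752 = 4.3379 /hr

Final: 4.3379 /hr


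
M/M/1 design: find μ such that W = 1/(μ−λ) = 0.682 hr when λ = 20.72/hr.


W = 1/(μ−λ) ⇒ μ − λ = 1/W = 1/0.682 = 1.4663
μ = λ + 1/W = 20.72 + 1.4663 = 22.1863 per hr

Final: 22.1863 /hr


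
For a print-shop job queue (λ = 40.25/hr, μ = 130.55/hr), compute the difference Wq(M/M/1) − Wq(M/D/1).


ρ = 40.25/130.55 = 0.3083
Wq(M/M/1) = ρ/(μ−λ) = 0.3083/90.30 = 0.003414 hr
Wq(M/D/1) = ρ/(2(μ−λ)) = 0.001707 hr
Savings = 0.003414 − 0.001707 = 0.001707 hr

Final: 0.001707 hr


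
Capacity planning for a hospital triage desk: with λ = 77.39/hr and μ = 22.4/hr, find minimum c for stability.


Stability requires cμ > λ ⇔ c > λ/μ.
λ/μ = 77.39/22.4 = 3.4549
Minimum integer c = ⌊3.4549⌋ + 1 = 4
Check: 4·22.4 = 89.60 > 77.39, while 3·22.4 = 67.20 ≤ 77.39

Final: 4 servers


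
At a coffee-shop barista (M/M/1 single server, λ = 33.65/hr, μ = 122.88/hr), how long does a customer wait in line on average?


ρ = 33.65/122.88 = 0.2738
Wq = ρ/(μ−λ) = 0.2738/(122.88 − 33.65) = 0.2738/89.23 = 0.003069 hr

Final: 0.003069 hr


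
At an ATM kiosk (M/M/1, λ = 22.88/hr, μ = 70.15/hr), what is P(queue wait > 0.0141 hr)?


ρ = 22.88/70.15 = 0.3262
P(Wq > t) = ρ·e^{−(μ−λ)t} = 0.3262·e^{−0.6665}
= 0.3262·0.513499 = 0.167482

Final: 0.167482


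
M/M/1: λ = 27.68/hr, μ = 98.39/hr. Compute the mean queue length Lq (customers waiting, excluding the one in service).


ρ = 27.68/98.39 = 0.2813
Lq = ρ²/(1−ρ) = 0.07915/0.7187 = 0.1101

Final: 0.1101


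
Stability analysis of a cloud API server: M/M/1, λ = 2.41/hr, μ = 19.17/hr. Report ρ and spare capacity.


Total capacity cμ = 1·19.17 = 19.17/hr
ρ = λ/(cμ) = 2.41/19.17 = 0.1257
Stable ⇔ ρ < 1: YES
Spare capacity = cμ − λ = 19.17 − 2.41 = 16.76/hr

Final: ρ = 0.1257; stable; margin = 16.76/hr


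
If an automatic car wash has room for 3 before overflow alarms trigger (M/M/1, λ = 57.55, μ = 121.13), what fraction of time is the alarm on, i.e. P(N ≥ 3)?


ρ = 57.55/121.13 = 0.4751
P(N ≥ n) = ρ^n = 0.4751^3 = 0.107246

Final: 0.107246


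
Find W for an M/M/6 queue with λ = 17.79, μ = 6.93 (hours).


a = 2.5671; ρ = 0.4278; P₀ = 0.076249
Lq = P₀·a^c·ρ/(c!(1−ρ)²) = 0.03961
Wq = Lq/λ = 0.03961/17.79 = 0.002227 hr
W = Wq + 1/μ = 0.002227 + 0.14430 = 0.14653 hr

Final: 0.14653 hr


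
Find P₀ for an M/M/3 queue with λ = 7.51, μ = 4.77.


a = λ/μ = 7.51/4.77 = 1.5744; ρ = a/c = 0.5248
Σ_{k=0}^{2} a^k/k! (terms k=0..2) = 1.00000 + 1.57442 + 1.23940 = 3.81383
Tail: a^3/(3!(1−ρ)) = 3.90270/(6·0.4752) = 1.36881
P₀ = 1/(3.81383 + 1.36881) = 1/5.18264 = 0.192952

Final: 0.192952


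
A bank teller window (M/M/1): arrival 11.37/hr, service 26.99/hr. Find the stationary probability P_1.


ρ = 11.37/26.99 = 0.4213
P_n = (1−ρ)·ρ^n = (1 − 0.4213)·0.4213^1 = 0.5787·0.421267 = 0.243801

Final: 0.243801


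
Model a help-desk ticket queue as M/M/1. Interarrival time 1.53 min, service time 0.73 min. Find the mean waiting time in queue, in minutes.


λ = 60/1.53 = 39.2157 /hr
μ = 60/0.73 = 82.1918 /hr
ρ = λ/μ = 39.2157/82.1918 = 0.4771
Wq = ρ/(μ−λ) = 0.4771/(82.1918−39.2157) = 0.01110 hr
In minutes: 0.01110·60 = 0.6661 min

Final: 0.6661 min


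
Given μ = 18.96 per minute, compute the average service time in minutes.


Mean service time = 1/μ = 1/18.96 minute = 0.05274 minute
In minutes: 0.05274 × 1 = 0.05274 min

Final: 0.05274 min


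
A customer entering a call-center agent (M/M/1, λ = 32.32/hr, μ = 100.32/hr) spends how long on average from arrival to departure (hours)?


W = 1/(μ−λ) = 1/(100.32 − 32.32) = 1/68.00 = 0.01471 hr

Final: 0.01471 hr


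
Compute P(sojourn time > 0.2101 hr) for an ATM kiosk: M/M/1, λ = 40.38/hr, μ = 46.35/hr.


W ~ Exponential(μ−λ) for M/M/1.
μ − λ = 46.35 − 40.38 = 5.9700
P(W > t) = e^{−(μ−λ)t} = e^{−1.2543} = 0.285276

Final: 0.285276


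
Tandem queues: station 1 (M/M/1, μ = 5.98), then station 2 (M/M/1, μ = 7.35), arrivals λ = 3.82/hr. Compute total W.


Each node sees arrival rate λ = 3.82/hr (tandem ⇒ throughput preserved).
W₁ = 1/(μ₁−λ) = 1/(5.98−3.82) = 0.46296 hr
W₂ = 1/(μ₂−λ) = 1/(7.35−3.82) = 0.28329 hr
W_total = W₁ + W₂ = 0.46296 + 0.28329 = 0.74625 hr

Final: 0.74625 hr


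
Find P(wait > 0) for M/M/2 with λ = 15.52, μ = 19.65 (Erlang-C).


a = λ/μ = 0.7898; ρ = a/2 = 0.3949
P₀ = 0.433783 (from M/M/c formula)
C(c,a) = [a^c/(c!(1−ρ))]·P₀ = [0.62382/(2·0.6051)]·0.433783
= 0.51548·0.433783 = 0.223605

Final: 0.223605


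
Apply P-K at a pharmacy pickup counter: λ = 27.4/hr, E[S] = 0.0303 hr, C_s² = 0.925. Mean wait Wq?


ρ = λ·E[S] = 27.4·0.0303 = 0.8302
E[S²] = E[S]²(1+C_s²) = 0.0303²·(1+0.925) = 0.001767
Wq = λ·E[S²]/(2(1−ρ)) = 27.4·0.001767/(2·0.1698) = 0.14261 hr

Final: 0.14261 hr


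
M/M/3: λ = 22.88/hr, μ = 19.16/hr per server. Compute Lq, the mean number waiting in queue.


a = λ/μ = 1.1942; ρ = a/3 = 0.3981
P₀ = 0.295977
Lq = P₀·a^c·ρ / (c!·(1−ρ)²) = 0.295977·1.70287·0.3981/(6·0.36234)
= 0.09228

Final: 0.09228


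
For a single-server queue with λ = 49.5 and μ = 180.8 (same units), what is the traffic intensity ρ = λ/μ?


ρ = λ/μ = 49.5/180.8 = 0.2738

Final: 0.2738


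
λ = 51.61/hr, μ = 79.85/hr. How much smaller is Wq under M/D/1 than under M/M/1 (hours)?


ρ = 51.61/79.85 = 0.6463
Wq(M/M/1) = ρ/(μ−λ) = 0.6463/28.24 = 0.02289 hr
Wq(M/D/1) = ρ/(2(μ−λ)) = 0.01144 hr
Savings = 0.02289 − 0.01144 = 0.01144 hr

Final: 0.01144 hr


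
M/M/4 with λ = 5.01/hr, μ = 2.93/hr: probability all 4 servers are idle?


a = λ/μ = 5.01/2.93 = 1.7099; ρ = a/c = 0.4275
Σ_{k=0}^{3} a^k/k! (terms k=0..3) = 1.00000 + 1.70990 + 1.46187 + 0.83322 = 5.00499
Tail: a^4/(4!(1−ρ)) = 8.54831/(24·0.5725) = 0.62212
P₀ = 1/(5.00499 + 0.62212) = 1/5.62711 = 0.177711

Final: 0.177711


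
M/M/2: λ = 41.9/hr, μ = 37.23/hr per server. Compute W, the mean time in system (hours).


a = 1.1254; ρ = 0.5627; P₀ = 0.279821
Lq = P₀·a^c·ρ/(c!(1−ρ)²) = 0.52151
Wq = Lq/λ = 0.52151/41.9 = 0.01245 hr
W = Wq + 1/μ = 0.01245 + 0.02686 = 0.03931 hr

Final: 0.03931 hr


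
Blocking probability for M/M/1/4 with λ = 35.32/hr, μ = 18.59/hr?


ρ = λ/μ = 35.32/18.59 = 1.8999
P_K = (1−ρ)ρ^K/(1−ρ^(K+1)) = (-0.8999·13.030624)/(1 − 24.757485)
= -11.726861/-23.757485 = 0.493607

Final: 0.493607


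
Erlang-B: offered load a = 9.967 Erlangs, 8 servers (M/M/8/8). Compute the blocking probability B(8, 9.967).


B(c,a) = (a^c/c!) / Σ_{k=0}^{c} a^k/k!
a^8/8! = 2415.433819
Σ terms (k=0..8): 1.00000 + 9.96700 + 49.67054 + 165.02211 + 411.19383 + 819.67378 + 1361.61477 + 1938.74491 + 2415.43382 = 7172.320767
B = 2415.433819/7172.320767 = 0.336772

Final: 0.336772


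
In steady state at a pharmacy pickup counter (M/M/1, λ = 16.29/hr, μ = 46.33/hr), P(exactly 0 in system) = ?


ρ = 16.29/46.33 = 0.3516
P_n = (1−ρ)·ρ^n = (1 − 0.3516)·0.3516^0 = 0.6484·1.000000 = 0.648392

Final: 0.648392


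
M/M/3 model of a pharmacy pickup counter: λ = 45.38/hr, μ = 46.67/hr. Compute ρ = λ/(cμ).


ρ = λ/(cμ) = 45.38/(3·46.67) = 45.38/140.01 = 0.3241

Final: 0.3241


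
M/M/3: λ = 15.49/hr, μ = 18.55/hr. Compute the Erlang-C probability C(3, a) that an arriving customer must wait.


a = λ/μ = 0.8350; ρ = a/3 = 0.2783
P₀ = 0.431376 (from M/M/c formula)
C(c,a) = [a^c/(c!(1−ρ))]·P₀ = [0.58227/(6·0.7217)]·0.431376
= 0.13448·0.431376 = 0.058009

Final: 0.058009


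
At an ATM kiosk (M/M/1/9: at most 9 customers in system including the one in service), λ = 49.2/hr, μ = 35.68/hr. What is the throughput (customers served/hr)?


ρ = 1.3789; P_K = (1−ρ)ρ^9/(1−ρ^10) = 0.286317
λ_eff = λ(1 − P_K) = 49.2·(1 − 0.286317) = 49.2·0.713683 = 35.1132 /hr

Final: 35.1132 /hr


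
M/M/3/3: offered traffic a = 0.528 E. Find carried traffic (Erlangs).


B(3,0.528) = 0.014500 (Erlang-B)
Carried load = a(1 − B) = 0.528·(1 − 0.014500) = 0.528·0.985500 = 0.5203 E

Final: 0.5203 Erlangs


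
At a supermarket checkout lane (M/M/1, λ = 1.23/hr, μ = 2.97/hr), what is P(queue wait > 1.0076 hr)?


ρ = 1.23/2.97 = 0.4141
P(Wq > t) = ρ·e^{−(μ−λ)t} = 0.4141·e^{−1.7532}
= 0.4141·0.173215 = 0.071735

Final: 0.071735


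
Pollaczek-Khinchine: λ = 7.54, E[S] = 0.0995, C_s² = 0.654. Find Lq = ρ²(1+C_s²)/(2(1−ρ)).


ρ = λ·E[S] = 7.54·0.0995 = 0.7502
Lq = ρ²(1+C_s²)/(2(1−ρ)) = 0.5628·(1+0.654)/(2·0.2498)
= 0.5628·1.6540/0.4995 = 1.86361

Final: 1.86361


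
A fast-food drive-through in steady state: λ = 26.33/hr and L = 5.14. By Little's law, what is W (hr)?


W = L/λ = 5.14/26.33 = 0.1952 hr

Final: 0.1952 hr


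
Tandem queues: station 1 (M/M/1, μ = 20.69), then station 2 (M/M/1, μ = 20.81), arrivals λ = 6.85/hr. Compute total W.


Each node sees arrival rate λ = 6.85/hr (tandem ⇒ throughput preserved).
W₁ = 1/(μ₁−λ) = 1/(20.69−6.85) = 0.07225 hr
W₂ = 1/(μ₂−λ) = 1/(20.81−6.85) = 0.07163 hr
W_total = W₁ + W₂ = 0.07225 + 0.07163 = 0.14389 hr

Final: 0.14389 hr


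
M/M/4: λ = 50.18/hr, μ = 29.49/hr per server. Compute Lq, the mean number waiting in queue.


a = λ/μ = 1.7016; ρ = a/4 = 0.4254
P₀ = 0.179264
Lq = P₀·a^c·ρ / (c!·(1−ρ)²) = 0.179264·8.38346·0.4254/(24·0.33017)
= 0.08068

Final: 0.08068


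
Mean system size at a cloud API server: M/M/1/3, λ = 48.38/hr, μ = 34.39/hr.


ρ = 48.38/34.39 = 1.4068
L = ρ[1 − (K+1)ρ^K + Kρ^(K+1)] / [(1−ρ)(1−ρ^(K+1))]
Numerator: 1.4068·(1 − 4·2.784204 + 3·3.916830) = 2.270124
Denominator: (-0.4068)·(-2.916830) = 1.186579
L = 2.270124/1.186579 = 1.9132

Final: 1.9132


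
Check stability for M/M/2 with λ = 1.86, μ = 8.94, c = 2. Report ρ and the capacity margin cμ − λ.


Total capacity cμ = 2·8.94 = 17.88/hr
ρ = λ/(cμ) = 1.86/17.88 = 0.1040
Stable ⇔ ρ < 1: YES
Spare capacity = cμ − λ = 17.88 − 1.86 = 16.02/hr

Final: ρ = 0.1040; stable; margin = 16.02/hr


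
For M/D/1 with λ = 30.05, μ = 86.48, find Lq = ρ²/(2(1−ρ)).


ρ = 30.05/86.48 = 0.3475
M/D/1: Lq = ρ²/(2(1−ρ)) = 0.1207/(2·0.6525) = 0.09252

Final: 0.09252


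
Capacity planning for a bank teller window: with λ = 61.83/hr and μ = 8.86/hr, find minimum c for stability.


Stability requires cμ > λ ⇔ c > λ/μ.
λ/μ = 61.83/8.86 = 6.9786
Minimum integer c = ⌊6.9786⌋ + 1 = 7
Check: 7·8.86 = 62.02 > 61.83, while 6·8.86 = 53.16 ≤ 61.83

Final: 7 servers


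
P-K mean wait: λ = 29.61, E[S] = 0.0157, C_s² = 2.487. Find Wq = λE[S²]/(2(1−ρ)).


ρ = λ·E[S] = 29.61·0.0157 = 0.4649
E[S²] = E[S]²(1+C_s²) = 0.0157²·(1+2.487) = 0.0008595
Wq = λ·E[S²]/(2(1−ρ)) = 29.61·0.0008595/(2·0.5351) = 0.02378 hr

Final: 0.02378 hr


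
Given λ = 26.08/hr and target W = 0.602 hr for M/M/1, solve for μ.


W = 1/(μ−λ) ⇒ μ − λ = 1/W = 1/0.602 = 1.6611
μ = λ + 1/W = 26.08 + 1.6611 = 27.7411 per hr

Final: 27.7411 /hr


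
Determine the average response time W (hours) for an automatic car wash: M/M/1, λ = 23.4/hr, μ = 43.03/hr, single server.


W = 1/(μ−λ) = 1/(43.03 − 23.4) = 1/19.63 = 0.05094 hr

Final: 0.05094 hr


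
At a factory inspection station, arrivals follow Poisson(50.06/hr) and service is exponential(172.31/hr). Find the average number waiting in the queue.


ρ = 50.06/172.31 = 0.2905
Lq = ρ²/(1−ρ) = 0.08440/0.7095 = 0.1190

Final: 0.1190


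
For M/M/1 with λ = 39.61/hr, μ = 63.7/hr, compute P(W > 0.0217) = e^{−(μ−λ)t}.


W ~ Exponential(μ−λ) for M/M/1.
μ − λ = 63.7 − 39.61 = 24.0900
P(W > t) = e^{−(μ−λ)t} = e^{−0.5228} = 0.592886

Final: 0.592886


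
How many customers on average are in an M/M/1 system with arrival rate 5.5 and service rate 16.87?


ρ = λ/μ = 5.5/16.87 = 0.3260
L = ρ/(1−ρ) = 0.3260/(1 − 0.3260) = 0.3260/0.6740 = 0.4837

Final: 0.4837


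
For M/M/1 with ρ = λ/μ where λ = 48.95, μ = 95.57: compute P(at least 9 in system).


ρ = 48.95/95.57 = 0.5122
P(N ≥ n) = ρ^n = 0.5122^9 = 0.002426

Final: 0.002426


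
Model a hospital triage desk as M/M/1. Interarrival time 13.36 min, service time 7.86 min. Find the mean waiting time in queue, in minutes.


λ = 60/13.36 = 4.4910 /hr
μ = 60/7.86 = 7.6336 /hr
ρ = λ/μ = 4.4910/7.6336 = 0.5883
Wq = ρ/(μ−λ) = 0.5883/(7.6336−4.4910) = 0.18721 hr
In minutes: 0.18721·60 = 11.233 min

Final: 11.233 min


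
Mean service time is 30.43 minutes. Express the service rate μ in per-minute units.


μ = 1/(service time) in consistent units.
1 minute = 1 min, so μ = 1/30.43 = 0.03286 per minute

Final: 0.03286 /min


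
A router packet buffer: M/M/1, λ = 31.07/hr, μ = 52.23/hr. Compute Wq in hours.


ρ = 31.07/52.23 = 0.5949
Wq = ρ/(μ−λ) = 0.5949/(52.23 − 31.07) = 0.5949/21.16 = 0.02811 hr

Final: 0.02811 hr


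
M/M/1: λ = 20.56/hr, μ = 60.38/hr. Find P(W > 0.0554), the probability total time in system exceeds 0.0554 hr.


W ~ Exponential(μ−λ) for M/M/1.
μ − λ = 60.38 − 20.56 = 39.8200
P(W > t) = e^{−(μ−λ)t} = e^{−2.2060} = 0.110137

Final: 0.110137


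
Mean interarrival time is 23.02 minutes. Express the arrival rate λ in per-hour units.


λ = 1/(interarrival time) in consistent units.
1 hour = 60 min, so λ = 60/23.02 = 2.6064 per hour

Final: 2.6064 /hr


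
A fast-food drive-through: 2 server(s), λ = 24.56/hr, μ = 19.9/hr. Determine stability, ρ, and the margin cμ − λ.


Total capacity cμ = 2·19.9 = 39.80/hr
ρ = λ/(cμ) = 24.56/39.80 = 0.6171
Stable ⇔ ρ < 1: YES
Spare capacity = cμ − λ = 39.80 − 24.56 = 15.24/hr

Final: ρ = 0.6171; stable; margin = 15.24/hr


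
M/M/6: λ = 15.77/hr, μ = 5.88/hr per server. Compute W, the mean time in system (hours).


a = 2.6820; ρ = 0.4470; P₀ = 0.067840
Lq = P₀·a^c·ρ/(c!(1−ρ)²) = 0.05125
Wq = Lq/λ = 0.05125/15.77 = 0.003250 hr
W = Wq + 1/μ = 0.003250 + 0.17007 = 0.17332 hr

Final: 0.17332 hr


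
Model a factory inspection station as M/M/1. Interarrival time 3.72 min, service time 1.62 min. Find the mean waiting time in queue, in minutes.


λ = 60/3.72 = 16.1290 /hr
μ = 60/1.62 = 37.0370 /hr
ρ = λ/μ = 16.1290/37.0370 = 0.4355
Wq = ρ/(μ−λ) = 0.4355/(37.0370−16.1290) = 0.02083 hr
In minutes: 0.02083·60 = 1.250 min

Final: 1.250 min


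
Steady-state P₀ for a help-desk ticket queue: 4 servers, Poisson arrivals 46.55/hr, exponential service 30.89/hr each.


a = λ/μ = 46.55/30.89 = 1.5070; ρ = a/c = 0.3767
Σ_{k=0}^{3} a^k/k! (terms k=0..3) = 1.00000 + 1.50696 + 1.13546 + 0.57037 = 4.21279
Tail: a^4/(4!(1−ρ)) = 5.15712/(24·0.6233) = 0.34477
P₀ = 1/(4.21279 + 0.34477) = 1/4.55756 = 0.219416

Final: 0.219416


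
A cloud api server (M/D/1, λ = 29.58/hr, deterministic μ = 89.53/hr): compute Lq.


ρ = 29.58/89.53 = 0.3304
M/D/1: Lq = ρ²/(2(1−ρ)) = 0.1092/(2·0.6696) = 0.08151

Final: 0.08151


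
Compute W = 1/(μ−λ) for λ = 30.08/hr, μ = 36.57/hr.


W = 1/(μ−λ) = 1/(36.57 − 30.08) = 1/6.49 = 0.1541 hr

Final: 0.1541 hr


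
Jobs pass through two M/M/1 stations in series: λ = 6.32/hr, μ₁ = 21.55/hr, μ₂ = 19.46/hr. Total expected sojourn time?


Each node sees arrival rate λ = 6.32/hr (tandem ⇒ throughput preserved).
W₁ = 1/(μ₁−λ) = 1/(21.55−6.32) = 0.06566 hr
W₂ = 1/(μ₂−λ) = 1/(19.46−6.32) = 0.07610 hr
W_total = W₁ + W₂ = 0.06566 + 0.07610 = 0.14176 hr

Final: 0.14176 hr


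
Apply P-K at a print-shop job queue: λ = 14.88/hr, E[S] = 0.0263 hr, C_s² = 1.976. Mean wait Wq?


ρ = λ·E[S] = 14.88·0.0263 = 0.3913
E[S²] = E[S]²(1+C_s²) = 0.0263²·(1+1.976) = 0.002058
Wq = λ·E[S²]/(2(1−ρ)) = 14.88·0.002058/(2·0.6087) = 0.02516 hr

Final: 0.02516 hr


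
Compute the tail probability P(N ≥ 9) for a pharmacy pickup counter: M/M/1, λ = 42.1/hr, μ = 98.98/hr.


ρ = 42.1/98.98 = 0.4253
P(N ≥ n) = ρ^n = 0.4253^9 = 0.0004556

Final: 0.0004556


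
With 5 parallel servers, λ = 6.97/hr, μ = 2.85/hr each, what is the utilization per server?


ρ = λ/(cμ) = 6.97/(5·2.85) = 6.97/14.25 = 0.4891

Final: 0.4891


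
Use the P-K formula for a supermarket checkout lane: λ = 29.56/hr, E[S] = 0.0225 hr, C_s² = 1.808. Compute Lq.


ρ = λ·E[S] = 29.56·0.0225 = 0.6651
Lq = ρ²(1+C_s²)/(2(1−ρ)) = 0.4424·(1+1.808)/(2·0.3349)
= 0.4424·2.8080/0.6698 = 1.85450

Final: 1.85450


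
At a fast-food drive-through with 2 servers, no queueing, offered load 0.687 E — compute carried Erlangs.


B(2,0.687) = 0.122718 (Erlang-B)
Carried load = a(1 − B) = 0.687·(1 − 0.122718) = 0.687·0.877282 = 0.6027 E

Final: 0.6027 Erlangs


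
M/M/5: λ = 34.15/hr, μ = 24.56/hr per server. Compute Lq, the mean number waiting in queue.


a = λ/μ = 1.3905; ρ = a/5 = 0.2781
P₀ = 0.248695
Lq = P₀·a^c·ρ / (c!·(1−ρ)²) = 0.248695·5.19771·0.2781/(120·0.52115)
= 0.005748

Final: 0.005748


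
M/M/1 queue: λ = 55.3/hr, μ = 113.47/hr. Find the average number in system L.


ρ = λ/μ = 55.3/113.47 = 0.4874
L = ρ/(1−ρ) = 0.4874/(1 − 0.4874) = 0.4874/0.5126 = 0.9507

Final: 0.9507


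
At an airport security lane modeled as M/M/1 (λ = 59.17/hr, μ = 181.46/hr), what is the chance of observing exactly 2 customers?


ρ = 59.17/181.46 = 0.3261
P_n = (1−ρ)·ρ^n = (1 − 0.3261)·0.3261^2 = 0.6739·0.106326 = 0.071656

Final: 0.071656


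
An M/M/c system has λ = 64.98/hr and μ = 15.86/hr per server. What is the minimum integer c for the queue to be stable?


Stability requires cμ > λ ⇔ c > λ/μ.
λ/μ = 64.98/15.86 = 4.0971
Minimum integer c = ⌊4.0971⌋ + 1 = 5
Check: 5·15.86 = 79.30 > 64.98, while 4·15.86 = 63.44 ≤ 64.98

Final: 5 servers


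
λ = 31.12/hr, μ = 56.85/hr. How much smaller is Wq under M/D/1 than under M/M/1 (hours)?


ρ = 31.12/56.85 = 0.5474
Wq(M/M/1) = ρ/(μ−λ) = 0.5474/25.73 = 0.02127 hr
Wq(M/D/1) = ρ/(2(μ−λ)) = 0.01064 hr
Savings = 0.02127 − 0.01064 = 0.01064 hr

Final: 0.01064 hr


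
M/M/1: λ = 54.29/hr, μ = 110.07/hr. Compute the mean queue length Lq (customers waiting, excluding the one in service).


ρ = 54.29/110.07 = 0.4932
Lq = ρ²/(1−ρ) = 0.2433/0.5068 = 0.4801

Final: 0.4801


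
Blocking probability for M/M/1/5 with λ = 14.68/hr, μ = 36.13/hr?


ρ = λ/μ = 14.68/36.13 = 0.4063
P_K = (1−ρ)ρ^K/(1−ρ^(K+1)) = (0.5937·0.011074)/(1 − 0.004499)
= 0.006574/0.995501 = 0.006604

Final: 0.006604


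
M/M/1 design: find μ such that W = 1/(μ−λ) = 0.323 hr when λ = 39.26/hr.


W = 1/(μ−λ) ⇒ μ − λ = 1/W = 1/0.323 = 3.0960
μ = λ + 1/W = 39.26 + 3.0960 = 42.3560 per hr

Final: 42.3560 /hr


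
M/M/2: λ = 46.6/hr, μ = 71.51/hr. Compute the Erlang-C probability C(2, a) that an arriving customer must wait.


a = λ/μ = 0.6517; ρ = a/2 = 0.3258
P₀ = 0.508491 (from M/M/c formula)
C(c,a) = [a^c/(c!(1−ρ))]·P₀ = [0.42466/(2·0.6742)]·0.508491
= 0.31495·0.508491 = 0.160148

Final: 0.160148


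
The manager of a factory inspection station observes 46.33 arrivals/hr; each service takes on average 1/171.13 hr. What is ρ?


ρ = λ/μ = 46.33/171.13 = 0.2707

Final: 0.2707


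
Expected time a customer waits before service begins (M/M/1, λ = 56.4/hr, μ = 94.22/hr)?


ρ = 56.4/94.22 = 0.5986
Wq = ρ/(μ−λ) = 0.5986/(94.22 − 56.4) = 0.5986/37.82 = 0.01583 hr

Final: 0.01583 hr


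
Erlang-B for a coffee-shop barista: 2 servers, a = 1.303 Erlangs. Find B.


B(c,a) = (a^c/c!) / Σ_{k=0}^{c} a^k/k!
a^2/2! = 0.848904
Σ terms (k=0..2): 1.00000 + 1.30300 + 0.84890 = 3.151904
B = 0.848904/3.151904 = 0.269331

Final: 0.269331


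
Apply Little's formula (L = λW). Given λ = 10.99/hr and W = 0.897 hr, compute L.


L = λW = 10.99·0.897 = 9.8580

Final: 9.8580


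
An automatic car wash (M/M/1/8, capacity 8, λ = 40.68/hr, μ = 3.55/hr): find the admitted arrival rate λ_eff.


ρ = 11.4592; P_K = (1−ρ)ρ^8/(1−ρ^9) = 0.912734
λ_eff = λ(1 − P_K) = 40.68·(1 − 0.912734) = 40.68·0.087266 = 3.5500 /hr

Final: 3.5500 /hr


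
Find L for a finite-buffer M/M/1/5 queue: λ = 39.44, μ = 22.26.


ρ = 39.44/22.26 = 1.7718
L = ρ[1 − (K+1)ρ^K + Kρ^(K+1)] / [(1−ρ)(1−ρ^(K+1))]
Numerator: 1.7718·(1 − 6·17.460583 + 5·30.936450) = 90.217236
Denominator: (-0.7718)·(-29.936450) = 23.104592
L = 90.217236/23.104592 = 3.9047

Final: 3.9047


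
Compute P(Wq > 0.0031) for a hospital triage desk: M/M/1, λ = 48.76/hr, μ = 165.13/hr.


ρ = 48.76/165.13 = 0.2953
P(Wq > t) = ρ·e^{−(μ−λ)t} = 0.2953·e^{−0.3607}
= 0.2953·0.697155 = 0.205858

Final: 0.205858


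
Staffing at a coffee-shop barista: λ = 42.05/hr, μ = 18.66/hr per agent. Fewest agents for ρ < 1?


Stability requires cμ > λ ⇔ c > λ/μ.
λ/μ = 42.05/18.66 = 2.2535
Minimum integer c = ⌊2.2535⌋ + 1 = 3
Check: 3·18.66 = 55.98 > 42.05, while 2·18.66 = 37.32 ≤ 42.05

Final: 3 servers


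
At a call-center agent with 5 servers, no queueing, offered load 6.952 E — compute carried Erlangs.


B(5,6.952) = 0.421874 (Erlang-B)
Carried load = a(1 − B) = 6.952·(1 − 0.421874) = 6.952·0.578126 = 4.0191 E

Final: 4.0191 Erlangs


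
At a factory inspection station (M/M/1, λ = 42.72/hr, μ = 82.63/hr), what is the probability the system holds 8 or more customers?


ρ = 42.72/82.63 = 0.5170
P(N ≥ n) = ρ^n = 0.5170^8 = 0.005104

Final: 0.005104


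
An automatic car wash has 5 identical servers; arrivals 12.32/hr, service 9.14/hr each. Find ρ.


ρ = λ/(cμ) = 12.32/(5·9.14) = 12.32/45.70 = 0.2696

Final: 0.2696


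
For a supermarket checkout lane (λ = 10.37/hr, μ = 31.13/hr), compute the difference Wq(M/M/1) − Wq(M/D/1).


ρ = 10.37/31.13 = 0.3331
Wq(M/M/1) = ρ/(μ−λ) = 0.3331/20.76 = 0.01605 hr
Wq(M/D/1) = ρ/(2(μ−λ)) = 0.008023 hr
Savings = 0.01605 − 0.008023 = 0.008023 hr

Final: 0.008023 hr


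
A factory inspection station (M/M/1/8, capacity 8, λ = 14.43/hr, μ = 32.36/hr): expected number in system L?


ρ = 14.43/32.36 = 0.4459
L = ρ[1 − (K+1)ρ^K + Kρ^(K+1)] / [(1−ρ)(1−ρ^(K+1))]
Numerator: 0.4459·(1 − 9·0.001563 + 8·0.0006971) = 0.442134
Denominator: (0.5541)·(0.999303) = 0.553693
L = 0.442134/0.553693 = 0.7985

Final: 0.7985


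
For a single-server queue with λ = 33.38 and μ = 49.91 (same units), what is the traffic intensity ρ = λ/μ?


ρ = λ/μ = 33.38/49.91 = 0.6688

Final: 0.6688


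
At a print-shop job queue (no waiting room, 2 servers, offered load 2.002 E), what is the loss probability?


B(c,a) = (a^c/c!) / Σ_{k=0}^{c} a^k/k!
a^2/2! = 2.004002
Σ terms (k=0..2): 1.00000 + 2.00200 + 2.00400 = 5.006002
B = 2.004002/5.006002 = 0.400320

Final: 0.400320


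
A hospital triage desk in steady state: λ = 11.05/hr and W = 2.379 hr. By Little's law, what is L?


L = λW = 11.05·2.379 = 26.2880

Final: 26.2880


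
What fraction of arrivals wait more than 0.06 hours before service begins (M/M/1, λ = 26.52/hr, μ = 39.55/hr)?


ρ = 26.52/39.55 = 0.6705
P(Wq > t) = ρ·e^{−(μ−λ)t} = 0.6705·e^{−0.7818}
= 0.6705·0.457582 = 0.306828

Final: 0.306828


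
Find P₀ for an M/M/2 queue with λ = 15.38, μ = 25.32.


a = λ/μ = 15.38/25.32 = 0.6074; ρ = a/c = 0.3037
Σ_{k=0}^{1} a^k/k! (terms k=0..1) = 1.00000 + 0.60742 = 1.60742
Tail: a^2/(2!(1−ρ)) = 0.36897/(2·0.6963) = 0.26495
P₀ = 1/(1.60742 + 0.26495) = 1/1.87238 = 0.534081

Final: 0.534081


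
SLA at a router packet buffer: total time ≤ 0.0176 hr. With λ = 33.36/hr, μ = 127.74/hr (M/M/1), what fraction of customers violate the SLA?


W ~ Exponential(μ−λ) for M/M/1.
μ − λ = 127.74 − 33.36 = 94.3800
P(W > t) = e^{−(μ−λ)t} = e^{−1.6611} = 0.189932

Final: 0.189932


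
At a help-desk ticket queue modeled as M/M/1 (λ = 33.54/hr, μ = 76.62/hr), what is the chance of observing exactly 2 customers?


ρ = 33.54/76.62 = 0.4377
P_n = (1−ρ)·ρ^n = (1 − 0.4377)·0.4377^2 = 0.5623·0.191620 = 0.107740

Final: 0.107740


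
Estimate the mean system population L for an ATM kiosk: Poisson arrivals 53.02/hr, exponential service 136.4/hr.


ρ = λ/μ = 53.02/136.4 = 0.3887
L = ρ/(1−ρ) = 0.3887/(1 − 0.3887) = 0.3887/0.6113 = 0.6359

Final: 0.6359


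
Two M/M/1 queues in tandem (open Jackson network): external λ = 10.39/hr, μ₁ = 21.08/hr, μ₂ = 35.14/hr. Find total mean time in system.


Each node sees arrival rate λ = 10.39/hr (tandem ⇒ throughput preserved).
W₁ = 1/(μ₁−λ) = 1/(21.08−10.39) = 0.09355 hr
W₂ = 1/(μ₂−λ) = 1/(35.14−10.39) = 0.04040 hr
W_total = W₁ + W₂ = 0.09355 + 0.04040 = 0.13395 hr

Final: 0.13395 hr


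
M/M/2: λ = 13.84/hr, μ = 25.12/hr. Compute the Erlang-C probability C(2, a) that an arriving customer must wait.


a = λ/μ = 0.5510; ρ = a/2 = 0.2755
P₀ = 0.568040 (from M/M/c formula)
C(c,a) = [a^c/(c!(1−ρ))]·P₀ = [0.30355/(2·0.7245)]·0.568040
= 0.20948·0.568040 = 0.118995

Final: 0.118995


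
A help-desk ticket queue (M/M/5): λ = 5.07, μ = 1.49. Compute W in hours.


a = 3.4027; ρ = 0.6805; P₀ = 0.029203
Lq = P₀·a^c·ρ/(c!(1−ρ)²) = 0.74024
Wq = Lq/λ = 0.74024/5.07 = 0.14600 hr
W = Wq + 1/μ = 0.14600 + 0.67114 = 0.81714 hr

Final: 0.81714 hr


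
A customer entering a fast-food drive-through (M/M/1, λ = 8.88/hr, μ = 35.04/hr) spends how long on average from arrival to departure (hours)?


W = 1/(μ−λ) = 1/(35.04 − 8.88) = 1/26.16 = 0.03823 hr

Final: 0.03823 hr


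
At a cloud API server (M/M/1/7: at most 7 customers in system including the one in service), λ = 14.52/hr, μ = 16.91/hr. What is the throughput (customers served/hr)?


ρ = 0.8587; P_K = (1−ρ)ρ^7/(1−ρ^8) = 0.069047
λ_eff = λ(1 − P_K) = 14.52·(1 − 0.069047) = 14.52·0.930953 = 13.5174 /hr

Final: 13.5174 /hr


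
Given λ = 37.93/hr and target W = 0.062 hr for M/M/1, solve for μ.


W = 1/(μ−λ) ⇒ μ − λ = 1/W = 1/0.062 = 16.1290
μ = λ + 1/W = 37.93 + 16.1290 = 54.0590 per hr

Final: 54.0590 /hr


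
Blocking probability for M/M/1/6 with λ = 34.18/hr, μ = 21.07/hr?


ρ = λ/μ = 34.18/21.07 = 1.6222
P_K = (1−ρ)ρ^K/(1−ρ^(K+1)) = (-0.6222·18.224060)/(1 − 29.563283)
= -11.339223/-28.563283 = 0.396986

Final: 0.396986


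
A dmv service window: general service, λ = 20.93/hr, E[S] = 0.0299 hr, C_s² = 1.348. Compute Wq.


ρ = λ·E[S] = 20.93·0.0299 = 0.6258
E[S²] = E[S]²(1+C_s²) = 0.0299²·(1+1.348) = 0.002099
Wq = λ·E[S²]/(2(1−ρ)) = 20.93·0.002099/(2·0.3742) = 0.05871 hr

Final: 0.05871 hr


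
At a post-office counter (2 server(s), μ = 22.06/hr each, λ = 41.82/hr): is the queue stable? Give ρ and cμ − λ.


Total capacity cμ = 2·22.06 = 44.12/hr
ρ = λ/(cμ) = 41.82/44.12 = 0.9479
Stable ⇔ ρ < 1: YES
Spare capacity = cμ − λ = 44.12 − 41.82 = 2.30/hr

Final: ρ = 0.9479; stable; margin = 2.30/hr


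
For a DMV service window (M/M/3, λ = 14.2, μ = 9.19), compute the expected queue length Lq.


a = λ/μ = 1.5452; ρ = a/3 = 0.5151
P₀ = 0.199729
Lq = P₀·a^c·ρ / (c!·(1−ρ)²) = 0.199729·3.68908·0.5151/(6·0.23517)
= 0.26895

Final: 0.26895


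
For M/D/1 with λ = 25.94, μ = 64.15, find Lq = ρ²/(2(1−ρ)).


ρ = 25.94/64.15 = 0.4044
M/D/1: Lq = ρ²/(2(1−ρ)) = 0.1635/(2·0.5956) = 0.13726

Final: 0.13726


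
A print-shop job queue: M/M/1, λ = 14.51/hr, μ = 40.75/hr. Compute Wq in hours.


ρ = 14.51/40.75 = 0.3561
Wq = ρ/(μ−λ) = 0.3561/(40.75 − 14.51) = 0.3561/26.24 = 0.01357 hr

Final: 0.01357 hr


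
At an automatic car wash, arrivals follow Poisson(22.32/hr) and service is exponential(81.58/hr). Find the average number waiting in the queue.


ρ = 22.32/81.58 = 0.2736
Lq = ρ²/(1−ρ) = 0.07486/0.7264 = 0.1030

Final: 0.1030


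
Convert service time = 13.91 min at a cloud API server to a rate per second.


μ = 1/(service time) in consistent units.
1 second = 0.0166667 min, so μ = 0.0166667/13.91 = 0.001198 per second

Final: 0.001198 /sec


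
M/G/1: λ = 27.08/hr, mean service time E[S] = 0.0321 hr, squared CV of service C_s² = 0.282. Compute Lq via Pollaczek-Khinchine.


ρ = λ·E[S] = 27.08·0.0321 = 0.8693
Lq = ρ²(1+C_s²)/(2(1−ρ)) = 0.7556·(1+0.282)/(2·0.1307)
= 0.7556·1.2820/0.2615 = 3.70496

Final: 3.70496


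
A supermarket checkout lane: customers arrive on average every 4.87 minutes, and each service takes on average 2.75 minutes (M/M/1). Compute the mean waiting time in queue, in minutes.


λ = 60/4.87 = 12.3203 /hr
μ = 60/2.75 = 21.8182 /hr
ρ = λ/μ = 12.3203/21.8182 = 0.5647
Wq = ρ/(μ−λ) = 0.5647/(21.8182−12.3203) = 0.05945 hr
In minutes: 0.05945·60 = 3.567 min

Final: 3.567 min


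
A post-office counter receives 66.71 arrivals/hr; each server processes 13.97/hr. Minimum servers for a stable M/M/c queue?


Stability requires cμ > λ ⇔ c > λ/μ.
λ/μ = 66.71/13.97 = 4.7752
Minimum integer c = ⌊4.7752⌋ + 1 = 5
Check: 5·13.97 = 69.85 > 66.71, while 4·13.97 = 55.88 ≤ 66.71

Final: 5 servers


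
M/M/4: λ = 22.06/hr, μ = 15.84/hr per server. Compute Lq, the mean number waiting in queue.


a = λ/μ = 1.3927; ρ = a/4 = 0.3482
P₀ = 0.246724
Lq = P₀·a^c·ρ / (c!·(1−ρ)²) = 0.246724·3.76185·0.3482/(24·0.42488)
= 0.03169

Final: 0.03169


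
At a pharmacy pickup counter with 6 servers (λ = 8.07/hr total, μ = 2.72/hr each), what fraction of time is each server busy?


ρ = λ/(cμ) = 8.07/(6·2.72) = 8.07/16.32 = 0.4945

Final: 0.4945


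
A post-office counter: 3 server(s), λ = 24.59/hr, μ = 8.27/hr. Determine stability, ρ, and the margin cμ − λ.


Total capacity cμ = 3·8.27 = 24.81/hr
ρ = λ/(cμ) = 24.59/24.81 = 0.9911
Stable ⇔ ρ < 1: YES
Spare capacity = cμ − λ = 24.81 − 24.59 = 0.22/hr

Final: ρ = 0.9911; stable; margin = 0.22/hr


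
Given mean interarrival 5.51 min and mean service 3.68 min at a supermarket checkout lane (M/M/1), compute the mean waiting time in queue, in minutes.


λ = 60/5.51 = 10.8893 /hr
μ = 60/3.68 = 16.3043 /hr
ρ = λ/μ = 10.8893/16.3043 = 0.6679
Wq = ρ/(μ−λ) = 0.6679/(16.3043−10.8893) = 0.12334 hr
In minutes: 0.12334·60 = 7.400 min

Final: 7.400 min


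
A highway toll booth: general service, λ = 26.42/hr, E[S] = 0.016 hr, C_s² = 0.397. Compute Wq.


ρ = λ·E[S] = 26.42·0.016 = 0.4227
E[S²] = E[S]²(1+C_s²) = 0.016²·(1+0.397) = 0.0003576
Wq = λ·E[S²]/(2(1−ρ)) = 26.42·0.0003576/(2·0.5773) = 0.008184 hr

Final: 0.008184 hr


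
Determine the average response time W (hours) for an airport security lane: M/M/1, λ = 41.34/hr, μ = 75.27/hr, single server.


W = 1/(μ−λ) = 1/(75.27 − 41.34) = 1/33.93 = 0.02947 hr

Final: 0.02947 hr


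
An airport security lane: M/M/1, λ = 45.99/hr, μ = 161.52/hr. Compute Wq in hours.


ρ = 45.99/161.52 = 0.2847
Wq = ρ/(μ−λ) = 0.2847/(161.52 − 45.99) = 0.2847/115.53 = 0.002465 hr

Final: 0.002465 hr


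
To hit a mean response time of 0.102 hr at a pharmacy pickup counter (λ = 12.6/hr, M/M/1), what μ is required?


W = 1/(μ−λ) ⇒ μ − λ = 1/W = 1/0.102 = 9.8039
μ = λ + 1/W = 12.6 + 9.8039 = 22.4039 per hr

Final: 22.4039 /hr


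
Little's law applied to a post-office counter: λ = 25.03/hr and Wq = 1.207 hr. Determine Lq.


Lq = λWq = 25.03·1.207 = 30.2112

Final: 30.2112


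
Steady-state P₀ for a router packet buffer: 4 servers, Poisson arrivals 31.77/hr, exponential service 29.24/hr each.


a = λ/μ = 31.77/29.24 = 1.0865; ρ = a/c = 0.2716
Σ_{k=0}^{3} a^k/k! (terms k=0..3) = 1.00000 + 1.08653 + 0.59027 + 0.21378 = 2.89057
Tail: a^4/(4!(1−ρ)) = 1.39367/(24·0.7284) = 0.07973
P₀ = 1/(2.89057 + 0.07973) = 1/2.97030 = 0.336666

Final: 0.336666


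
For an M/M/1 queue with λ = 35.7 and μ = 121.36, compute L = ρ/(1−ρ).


ρ = λ/μ = 35.7/121.36 = 0.2942
L = ρ/(1−ρ) = 0.2942/(1 − 0.2942) = 0.2942/0.7058 = 0.4168

Final: 0.4168


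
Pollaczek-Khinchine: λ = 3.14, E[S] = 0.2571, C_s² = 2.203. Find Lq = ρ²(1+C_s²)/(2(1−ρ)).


ρ = λ·E[S] = 3.14·0.2571 = 0.8073
Lq = ρ²(1+C_s²)/(2(1−ρ)) = 0.6517·(1+2.203)/(2·0.1927)
= 0.6517·3.2030/0.3854 = 5.41621

Final: 5.41621


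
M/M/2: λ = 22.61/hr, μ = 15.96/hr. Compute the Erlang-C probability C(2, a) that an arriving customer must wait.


a = λ/μ = 1.4167; ρ = a/2 = 0.7083
P₀ = 0.170732 (from M/M/c formula)
C(c,a) = [a^c/(c!(1−ρ))]·P₀ = [2.00694/(2·0.2917)]·0.170732
= 3.44048·0.170732 = 0.587398

Final: 0.587398


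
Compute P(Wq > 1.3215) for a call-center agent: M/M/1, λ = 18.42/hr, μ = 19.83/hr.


ρ = 18.42/19.83 = 0.9289
P(Wq > t) = ρ·e^{−(μ−λ)t} = 0.9289·e^{−1.8633}
= 0.9289·0.155157 = 0.144125

Final: 0.144125


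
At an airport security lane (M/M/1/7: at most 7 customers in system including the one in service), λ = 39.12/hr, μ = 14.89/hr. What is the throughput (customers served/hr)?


ρ = 2.6273; P_K = (1−ρ)ρ^7/(1−ρ^8) = 0.619649
λ_eff = λ(1 − P_K) = 39.12·(1 − 0.619649) = 39.12·0.380351 = 14.8793 /hr

Final: 14.8793 /hr


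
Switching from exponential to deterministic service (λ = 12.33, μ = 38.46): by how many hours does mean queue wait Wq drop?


ρ = 12.33/38.46 = 0.3206
Wq(M/M/1) = ρ/(μ−λ) = 0.3206/26.13 = 0.01227 hr
Wq(M/D/1) = ρ/(2(μ−λ)) = 0.006135 hr
Savings = 0.01227 − 0.006135 = 0.006135 hr

Final: 0.006135 hr


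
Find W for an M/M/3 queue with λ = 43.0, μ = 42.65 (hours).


a = 1.0082; ρ = 0.3361; P₀ = 0.360528
Lq = P₀·a^c·ρ/(c!(1−ρ)²) = 0.04695
Wq = Lq/λ = 0.04695/43.0 = 0.001092 hr
W = Wq + 1/μ = 0.001092 + 0.02345 = 0.02454 hr

Final: 0.02454 hr


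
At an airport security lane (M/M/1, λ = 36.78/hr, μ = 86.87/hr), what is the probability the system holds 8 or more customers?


ρ = 36.78/86.87 = 0.4234
P(N ≥ n) = ρ^n = 0.4234^8 = 0.001033

Final: 0.001033


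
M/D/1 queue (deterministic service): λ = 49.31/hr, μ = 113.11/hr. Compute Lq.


ρ = 49.31/113.11 = 0.4359
M/D/1: Lq = ρ²/(2(1−ρ)) = 0.1901/(2·0.5641) = 0.16847

Final: 0.16847


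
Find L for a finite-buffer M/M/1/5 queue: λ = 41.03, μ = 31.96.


ρ = 41.03/31.96 = 1.2838
L = ρ[1 − (K+1)ρ^K + Kρ^(K+1)] / [(1−ρ)(1−ρ^(K+1))]
Numerator: 1.2838·(1 − 6·3.487175 + 5·4.476808) = 3.159401
Denominator: (-0.2838)·(-3.476808) = 0.986691
L = 3.159401/0.986691 = 3.2020

Final: 3.2020


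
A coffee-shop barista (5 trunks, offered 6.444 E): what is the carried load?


B(5,6.444) = 0.390294 (Erlang-B)
Carried load = a(1 − B) = 6.444·(1 − 0.390294) = 6.444·0.609706 = 3.9289 E

Final: 3.9289 Erlangs


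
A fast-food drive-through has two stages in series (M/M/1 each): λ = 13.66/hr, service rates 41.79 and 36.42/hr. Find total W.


Each node sees arrival rate λ = 13.66/hr (tandem ⇒ throughput preserved).
W₁ = 1/(μ₁−λ) = 1/(41.79−13.66) = 0.03555 hr
W₂ = 1/(μ₂−λ) = 1/(36.42−13.66) = 0.04394 hr
W_total = W₁ + W₂ = 0.03555 + 0.04394 = 0.07949 hr

Final: 0.07949 hr


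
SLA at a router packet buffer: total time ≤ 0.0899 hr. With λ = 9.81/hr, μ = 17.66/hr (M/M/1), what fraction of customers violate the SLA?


W ~ Exponential(μ−λ) for M/M/1.
μ − λ = 17.66 − 9.81 = 7.8500
P(W > t) = e^{−(μ−λ)t} = e^{−0.7057} = 0.493755

Final: 0.493755


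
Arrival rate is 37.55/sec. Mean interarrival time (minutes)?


Mean interarrival time = 1/λ = 1/37.55 second = 0.02663 second
In minutes: 0.02663 × 0.0166667 = 0.0004439 min

Final: 0.0004439 min


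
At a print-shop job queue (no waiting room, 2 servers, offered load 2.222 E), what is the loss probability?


B(c,a) = (a^c/c!) / Σ_{k=0}^{c} a^k/k!
a^2/2! = 2.468642
Σ terms (k=0..2): 1.00000 + 2.22200 + 2.46864 = 5.690642
B = 2.468642/5.690642 = 0.433807

Final: 0.433807


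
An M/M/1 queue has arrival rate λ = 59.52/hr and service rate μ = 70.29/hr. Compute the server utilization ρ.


ρ = λ/μ = 59.52/70.29 = 0.8468

Final: 0.8468


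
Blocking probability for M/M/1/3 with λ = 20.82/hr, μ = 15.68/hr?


ρ = λ/μ = 20.82/15.68 = 1.3278
P_K = (1−ρ)ρ^K/(1−ρ^(K+1)) = (-0.3278·2.341014)/(1 − 3.108413)
= -0.767399/-2.108413 = 0.363970

Final: 0.363970


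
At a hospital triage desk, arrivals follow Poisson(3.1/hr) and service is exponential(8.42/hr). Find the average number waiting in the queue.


ρ = 3.1/8.42 = 0.3682
Lq = ρ²/(1−ρ) = 0.1355/0.6318 = 0.2145

Final: 0.2145


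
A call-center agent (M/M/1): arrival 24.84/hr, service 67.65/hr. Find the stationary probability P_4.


ρ = 24.84/67.65 = 0.3672
P_n = (1−ρ)·ρ^n = (1 − 0.3672)·0.3672^4 = 0.6328·0.018178 = 0.011503

Final: 0.011503


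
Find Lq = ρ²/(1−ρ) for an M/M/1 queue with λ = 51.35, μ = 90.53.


ρ = 51.35/90.53 = 0.5672
Lq = ρ²/(1−ρ) = 0.3217/0.4328 = 0.7434

Final: 0.7434


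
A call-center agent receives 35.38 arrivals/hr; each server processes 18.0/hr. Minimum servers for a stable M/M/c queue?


Stability requires cμ > λ ⇔ c > λ/μ.
λ/μ = 35.38/18.0 = 1.9656
Minimum integer c = ⌊1.9656⌋ + 1 = 2
Check: 2·18.0 = 36.00 > 35.38, while 1·18.0 = 18.00 ≤ 35.38

Final: 2 servers
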